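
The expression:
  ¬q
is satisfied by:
  {q: False}


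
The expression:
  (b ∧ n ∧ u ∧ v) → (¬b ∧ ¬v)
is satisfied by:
  {u: False, v: False, n: False, b: False}
  {b: True, u: False, v: False, n: False}
  {n: True, u: False, v: False, b: False}
  {b: True, n: True, u: False, v: False}
  {v: True, b: False, u: False, n: False}
  {b: True, v: True, u: False, n: False}
  {n: True, v: True, b: False, u: False}
  {b: True, n: True, v: True, u: False}
  {u: True, n: False, v: False, b: False}
  {b: True, u: True, n: False, v: False}
  {n: True, u: True, b: False, v: False}
  {b: True, n: True, u: True, v: False}
  {v: True, u: True, n: False, b: False}
  {b: True, v: True, u: True, n: False}
  {n: True, v: True, u: True, b: False}


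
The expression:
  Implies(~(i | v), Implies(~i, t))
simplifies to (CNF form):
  i | t | v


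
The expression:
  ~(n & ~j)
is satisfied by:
  {j: True, n: False}
  {n: False, j: False}
  {n: True, j: True}


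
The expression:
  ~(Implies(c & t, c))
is never true.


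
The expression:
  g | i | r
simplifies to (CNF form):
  g | i | r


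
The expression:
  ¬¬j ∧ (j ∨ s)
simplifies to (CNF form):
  j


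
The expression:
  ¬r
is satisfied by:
  {r: False}


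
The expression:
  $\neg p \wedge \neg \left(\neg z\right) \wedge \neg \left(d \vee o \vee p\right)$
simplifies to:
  $z \wedge \neg d \wedge \neg o \wedge \neg p$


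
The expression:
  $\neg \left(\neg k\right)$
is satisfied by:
  {k: True}


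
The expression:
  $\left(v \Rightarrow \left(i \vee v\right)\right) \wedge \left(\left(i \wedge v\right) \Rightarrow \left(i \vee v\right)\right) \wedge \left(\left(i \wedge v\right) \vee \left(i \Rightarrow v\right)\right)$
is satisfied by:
  {v: True, i: False}
  {i: False, v: False}
  {i: True, v: True}


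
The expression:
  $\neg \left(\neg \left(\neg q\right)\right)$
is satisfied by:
  {q: False}


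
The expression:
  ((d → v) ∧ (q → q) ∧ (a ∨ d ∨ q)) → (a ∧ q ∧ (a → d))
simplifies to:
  (d ∨ ¬a) ∧ (d ∨ ¬q) ∧ (a ∨ ¬d ∨ ¬v) ∧ (q ∨ ¬d ∨ ¬v)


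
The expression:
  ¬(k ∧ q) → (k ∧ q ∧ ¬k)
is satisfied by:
  {q: True, k: True}


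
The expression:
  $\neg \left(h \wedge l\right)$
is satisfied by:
  {l: False, h: False}
  {h: True, l: False}
  {l: True, h: False}


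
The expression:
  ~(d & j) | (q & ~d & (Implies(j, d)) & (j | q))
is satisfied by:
  {d: False, j: False}
  {j: True, d: False}
  {d: True, j: False}


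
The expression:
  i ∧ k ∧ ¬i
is never true.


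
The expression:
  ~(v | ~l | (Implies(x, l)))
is never true.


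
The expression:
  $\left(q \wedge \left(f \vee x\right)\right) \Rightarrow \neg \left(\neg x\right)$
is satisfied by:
  {x: True, q: False, f: False}
  {q: False, f: False, x: False}
  {f: True, x: True, q: False}
  {f: True, q: False, x: False}
  {x: True, q: True, f: False}
  {q: True, x: False, f: False}
  {f: True, q: True, x: True}


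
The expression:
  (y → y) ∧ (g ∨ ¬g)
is always true.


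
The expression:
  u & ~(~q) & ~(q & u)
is never true.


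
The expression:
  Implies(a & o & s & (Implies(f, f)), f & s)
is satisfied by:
  {f: True, s: False, o: False, a: False}
  {a: False, s: False, f: False, o: False}
  {a: True, f: True, s: False, o: False}
  {a: True, s: False, f: False, o: False}
  {o: True, f: True, a: False, s: False}
  {o: True, a: False, s: False, f: False}
  {o: True, a: True, f: True, s: False}
  {o: True, a: True, s: False, f: False}
  {f: True, s: True, o: False, a: False}
  {s: True, o: False, f: False, a: False}
  {a: True, s: True, f: True, o: False}
  {a: True, s: True, o: False, f: False}
  {f: True, s: True, o: True, a: False}
  {s: True, o: True, a: False, f: False}
  {a: True, s: True, o: True, f: True}


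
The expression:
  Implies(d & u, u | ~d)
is always true.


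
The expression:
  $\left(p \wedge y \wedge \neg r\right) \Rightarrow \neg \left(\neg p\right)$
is always true.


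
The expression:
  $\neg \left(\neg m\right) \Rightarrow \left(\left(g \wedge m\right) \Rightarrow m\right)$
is always true.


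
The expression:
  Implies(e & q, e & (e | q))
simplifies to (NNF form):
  True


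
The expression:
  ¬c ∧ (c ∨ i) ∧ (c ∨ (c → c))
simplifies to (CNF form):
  i ∧ ¬c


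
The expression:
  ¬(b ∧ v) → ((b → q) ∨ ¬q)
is always true.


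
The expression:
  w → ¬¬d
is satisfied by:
  {d: True, w: False}
  {w: False, d: False}
  {w: True, d: True}


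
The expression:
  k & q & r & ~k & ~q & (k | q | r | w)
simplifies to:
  False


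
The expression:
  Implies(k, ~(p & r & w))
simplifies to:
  ~k | ~p | ~r | ~w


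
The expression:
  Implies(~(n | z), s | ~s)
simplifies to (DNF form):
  True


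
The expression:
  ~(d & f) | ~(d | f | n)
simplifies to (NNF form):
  ~d | ~f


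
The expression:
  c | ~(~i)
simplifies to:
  c | i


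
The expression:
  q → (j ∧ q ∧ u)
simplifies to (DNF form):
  (j ∧ u) ∨ ¬q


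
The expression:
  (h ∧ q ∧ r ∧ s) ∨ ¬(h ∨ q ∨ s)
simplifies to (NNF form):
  (h ∨ ¬s) ∧ (q ∨ ¬h) ∧ (r ∨ ¬s) ∧ (s ∨ ¬q)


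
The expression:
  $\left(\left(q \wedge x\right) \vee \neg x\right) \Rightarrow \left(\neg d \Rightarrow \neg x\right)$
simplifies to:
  $d \vee \neg q \vee \neg x$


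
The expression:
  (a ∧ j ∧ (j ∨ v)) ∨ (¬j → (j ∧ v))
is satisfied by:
  {j: True}


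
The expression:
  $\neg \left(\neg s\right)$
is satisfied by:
  {s: True}


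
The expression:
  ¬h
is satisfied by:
  {h: False}


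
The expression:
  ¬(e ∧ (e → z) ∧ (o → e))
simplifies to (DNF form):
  ¬e ∨ ¬z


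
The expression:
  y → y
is always true.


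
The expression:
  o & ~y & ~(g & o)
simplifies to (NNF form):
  o & ~g & ~y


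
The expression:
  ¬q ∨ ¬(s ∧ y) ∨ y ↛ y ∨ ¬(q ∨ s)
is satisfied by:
  {s: False, q: False, y: False}
  {y: True, s: False, q: False}
  {q: True, s: False, y: False}
  {y: True, q: True, s: False}
  {s: True, y: False, q: False}
  {y: True, s: True, q: False}
  {q: True, s: True, y: False}


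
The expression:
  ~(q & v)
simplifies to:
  ~q | ~v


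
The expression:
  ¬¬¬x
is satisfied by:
  {x: False}


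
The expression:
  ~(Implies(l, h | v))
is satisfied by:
  {l: True, v: False, h: False}


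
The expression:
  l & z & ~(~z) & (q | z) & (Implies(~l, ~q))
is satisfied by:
  {z: True, l: True}


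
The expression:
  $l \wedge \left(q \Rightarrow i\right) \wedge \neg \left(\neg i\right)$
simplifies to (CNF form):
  $i \wedge l$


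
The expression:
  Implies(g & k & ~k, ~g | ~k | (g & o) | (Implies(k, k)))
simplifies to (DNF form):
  True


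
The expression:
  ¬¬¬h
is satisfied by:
  {h: False}


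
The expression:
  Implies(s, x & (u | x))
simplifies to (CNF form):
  x | ~s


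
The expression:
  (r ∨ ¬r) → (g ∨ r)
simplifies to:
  g ∨ r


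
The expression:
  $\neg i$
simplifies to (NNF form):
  $\neg i$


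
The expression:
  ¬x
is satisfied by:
  {x: False}


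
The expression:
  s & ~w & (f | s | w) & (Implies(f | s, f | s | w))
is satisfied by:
  {s: True, w: False}


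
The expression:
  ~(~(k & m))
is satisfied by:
  {m: True, k: True}


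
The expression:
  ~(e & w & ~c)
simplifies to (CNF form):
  c | ~e | ~w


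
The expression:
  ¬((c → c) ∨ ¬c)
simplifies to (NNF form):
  False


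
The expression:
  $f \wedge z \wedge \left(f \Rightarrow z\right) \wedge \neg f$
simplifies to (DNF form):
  $\text{False}$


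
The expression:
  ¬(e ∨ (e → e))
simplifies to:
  False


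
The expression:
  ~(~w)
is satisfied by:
  {w: True}


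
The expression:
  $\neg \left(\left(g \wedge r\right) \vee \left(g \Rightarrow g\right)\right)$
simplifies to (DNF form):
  $\text{False}$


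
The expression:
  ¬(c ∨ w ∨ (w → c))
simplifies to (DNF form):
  False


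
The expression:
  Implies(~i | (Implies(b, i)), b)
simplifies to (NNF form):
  b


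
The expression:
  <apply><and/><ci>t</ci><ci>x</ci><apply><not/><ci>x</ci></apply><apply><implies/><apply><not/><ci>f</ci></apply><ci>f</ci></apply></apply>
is never true.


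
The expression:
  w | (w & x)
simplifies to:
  w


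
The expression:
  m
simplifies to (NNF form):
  m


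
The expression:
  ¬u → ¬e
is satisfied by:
  {u: True, e: False}
  {e: False, u: False}
  {e: True, u: True}


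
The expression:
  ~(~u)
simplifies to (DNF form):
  u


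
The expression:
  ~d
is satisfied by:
  {d: False}


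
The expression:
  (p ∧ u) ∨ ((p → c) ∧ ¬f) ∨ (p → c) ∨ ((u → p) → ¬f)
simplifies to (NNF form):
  c ∨ u ∨ ¬f ∨ ¬p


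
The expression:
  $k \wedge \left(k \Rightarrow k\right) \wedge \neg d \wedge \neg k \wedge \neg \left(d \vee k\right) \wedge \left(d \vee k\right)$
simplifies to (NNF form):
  $\text{False}$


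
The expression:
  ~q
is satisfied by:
  {q: False}


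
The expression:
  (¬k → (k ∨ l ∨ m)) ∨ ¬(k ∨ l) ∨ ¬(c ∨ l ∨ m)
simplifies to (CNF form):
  True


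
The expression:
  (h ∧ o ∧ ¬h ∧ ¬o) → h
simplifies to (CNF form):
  True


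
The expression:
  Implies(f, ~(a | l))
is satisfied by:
  {l: False, f: False, a: False}
  {a: True, l: False, f: False}
  {l: True, a: False, f: False}
  {a: True, l: True, f: False}
  {f: True, a: False, l: False}


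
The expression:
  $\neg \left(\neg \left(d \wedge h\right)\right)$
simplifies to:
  $d \wedge h$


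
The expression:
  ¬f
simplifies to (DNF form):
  ¬f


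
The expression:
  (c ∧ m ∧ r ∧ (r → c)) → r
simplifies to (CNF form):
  True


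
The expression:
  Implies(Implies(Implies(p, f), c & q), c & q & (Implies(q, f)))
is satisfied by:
  {f: True, q: False, p: False, c: False}
  {c: True, f: True, q: False, p: False}
  {f: True, q: True, c: False, p: False}
  {c: True, f: True, q: True, p: False}
  {p: True, f: True, c: False, q: False}
  {p: True, f: True, c: True, q: False}
  {p: True, f: True, q: True, c: False}
  {p: True, c: True, f: True, q: True}
  {p: False, q: False, f: False, c: False}
  {c: True, p: False, q: False, f: False}
  {q: True, p: False, f: False, c: False}


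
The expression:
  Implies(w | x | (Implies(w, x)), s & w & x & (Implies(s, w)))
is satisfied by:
  {w: True, x: True, s: True}


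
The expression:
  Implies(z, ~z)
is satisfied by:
  {z: False}


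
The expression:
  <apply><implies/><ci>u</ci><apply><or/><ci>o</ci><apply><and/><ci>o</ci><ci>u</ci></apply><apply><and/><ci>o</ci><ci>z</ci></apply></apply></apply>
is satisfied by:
  {o: True, u: False}
  {u: False, o: False}
  {u: True, o: True}


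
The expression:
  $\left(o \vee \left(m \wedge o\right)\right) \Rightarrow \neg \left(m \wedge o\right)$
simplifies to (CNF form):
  $\neg m \vee \neg o$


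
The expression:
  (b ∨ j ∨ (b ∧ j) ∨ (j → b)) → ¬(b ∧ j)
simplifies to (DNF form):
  ¬b ∨ ¬j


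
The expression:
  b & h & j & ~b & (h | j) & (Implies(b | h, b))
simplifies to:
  False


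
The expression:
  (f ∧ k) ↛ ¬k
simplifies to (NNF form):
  f ∧ k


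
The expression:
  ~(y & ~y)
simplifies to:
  True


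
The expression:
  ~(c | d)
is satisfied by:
  {d: False, c: False}


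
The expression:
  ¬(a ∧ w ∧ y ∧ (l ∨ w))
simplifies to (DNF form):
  ¬a ∨ ¬w ∨ ¬y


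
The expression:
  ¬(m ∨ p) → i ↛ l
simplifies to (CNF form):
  (i ∨ m ∨ p) ∧ (m ∨ p ∨ ¬l)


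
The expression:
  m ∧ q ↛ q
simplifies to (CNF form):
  False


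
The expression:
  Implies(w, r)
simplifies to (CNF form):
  r | ~w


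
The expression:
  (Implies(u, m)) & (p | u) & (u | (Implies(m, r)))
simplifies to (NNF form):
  (p | u) & (m | ~u) & (r | u | ~m)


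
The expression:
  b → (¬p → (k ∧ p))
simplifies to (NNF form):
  p ∨ ¬b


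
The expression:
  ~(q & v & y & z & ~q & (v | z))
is always true.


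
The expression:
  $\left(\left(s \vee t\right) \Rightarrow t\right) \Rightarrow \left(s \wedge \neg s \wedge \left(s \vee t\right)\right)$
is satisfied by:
  {s: True, t: False}


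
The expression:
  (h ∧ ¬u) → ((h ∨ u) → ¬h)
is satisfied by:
  {u: True, h: False}
  {h: False, u: False}
  {h: True, u: True}


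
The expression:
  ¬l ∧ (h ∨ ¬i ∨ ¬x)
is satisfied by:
  {h: True, x: False, l: False, i: False}
  {h: False, x: False, l: False, i: False}
  {i: True, h: True, x: False, l: False}
  {i: True, h: False, x: False, l: False}
  {x: True, h: True, i: False, l: False}
  {x: True, h: False, i: False, l: False}
  {x: True, i: True, h: True, l: False}


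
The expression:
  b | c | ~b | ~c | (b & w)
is always true.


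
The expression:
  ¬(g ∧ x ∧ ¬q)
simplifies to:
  q ∨ ¬g ∨ ¬x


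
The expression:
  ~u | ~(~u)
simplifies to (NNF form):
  True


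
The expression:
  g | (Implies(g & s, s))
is always true.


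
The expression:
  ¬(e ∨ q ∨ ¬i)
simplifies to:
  i ∧ ¬e ∧ ¬q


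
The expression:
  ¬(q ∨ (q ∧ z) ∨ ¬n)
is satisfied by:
  {n: True, q: False}


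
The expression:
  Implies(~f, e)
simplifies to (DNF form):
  e | f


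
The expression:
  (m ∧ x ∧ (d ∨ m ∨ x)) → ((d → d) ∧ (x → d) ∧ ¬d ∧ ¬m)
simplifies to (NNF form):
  ¬m ∨ ¬x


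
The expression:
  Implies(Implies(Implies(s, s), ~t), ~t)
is always true.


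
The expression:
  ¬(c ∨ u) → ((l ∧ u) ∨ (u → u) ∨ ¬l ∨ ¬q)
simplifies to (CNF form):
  True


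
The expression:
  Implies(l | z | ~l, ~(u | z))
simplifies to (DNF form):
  ~u & ~z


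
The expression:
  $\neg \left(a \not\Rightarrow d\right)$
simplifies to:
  $d \vee \neg a$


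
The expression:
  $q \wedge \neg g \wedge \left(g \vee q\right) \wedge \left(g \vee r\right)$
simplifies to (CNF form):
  $q \wedge r \wedge \neg g$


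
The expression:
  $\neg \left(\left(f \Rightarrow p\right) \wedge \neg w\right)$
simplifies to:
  $w \vee \left(f \wedge \neg p\right)$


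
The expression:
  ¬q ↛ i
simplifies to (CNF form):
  i ∨ ¬q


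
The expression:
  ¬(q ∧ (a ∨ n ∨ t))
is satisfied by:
  {a: False, n: False, q: False, t: False}
  {t: True, a: False, n: False, q: False}
  {n: True, t: False, a: False, q: False}
  {t: True, n: True, a: False, q: False}
  {a: True, t: False, n: False, q: False}
  {t: True, a: True, n: False, q: False}
  {n: True, a: True, t: False, q: False}
  {t: True, n: True, a: True, q: False}
  {q: True, t: False, a: False, n: False}


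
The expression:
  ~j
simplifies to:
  ~j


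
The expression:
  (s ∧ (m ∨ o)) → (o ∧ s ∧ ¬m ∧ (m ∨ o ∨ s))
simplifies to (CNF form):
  ¬m ∨ ¬s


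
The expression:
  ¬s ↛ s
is always true.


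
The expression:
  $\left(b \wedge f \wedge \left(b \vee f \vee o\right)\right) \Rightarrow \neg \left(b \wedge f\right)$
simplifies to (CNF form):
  $\neg b \vee \neg f$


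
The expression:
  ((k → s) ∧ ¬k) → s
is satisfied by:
  {k: True, s: True}
  {k: True, s: False}
  {s: True, k: False}


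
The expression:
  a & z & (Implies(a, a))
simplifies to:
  a & z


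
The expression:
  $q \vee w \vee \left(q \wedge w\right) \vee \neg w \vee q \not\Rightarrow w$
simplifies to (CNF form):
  $\text{True}$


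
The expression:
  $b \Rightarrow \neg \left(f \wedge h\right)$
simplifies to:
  $\neg b \vee \neg f \vee \neg h$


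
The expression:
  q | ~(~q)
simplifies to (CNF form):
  q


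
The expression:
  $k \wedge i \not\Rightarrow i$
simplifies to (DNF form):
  $\text{False}$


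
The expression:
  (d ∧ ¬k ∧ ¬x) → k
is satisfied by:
  {x: True, k: True, d: False}
  {x: True, k: False, d: False}
  {k: True, x: False, d: False}
  {x: False, k: False, d: False}
  {x: True, d: True, k: True}
  {x: True, d: True, k: False}
  {d: True, k: True, x: False}


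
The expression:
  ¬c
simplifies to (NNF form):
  ¬c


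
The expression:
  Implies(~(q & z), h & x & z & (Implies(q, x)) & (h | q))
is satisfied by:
  {z: True, x: True, q: True, h: True}
  {z: True, x: True, q: True, h: False}
  {z: True, q: True, h: True, x: False}
  {z: True, q: True, h: False, x: False}
  {z: True, x: True, h: True, q: False}


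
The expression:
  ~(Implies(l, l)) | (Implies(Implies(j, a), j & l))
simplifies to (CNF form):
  j & (l | ~a)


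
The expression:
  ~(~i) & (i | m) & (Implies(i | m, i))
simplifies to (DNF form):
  i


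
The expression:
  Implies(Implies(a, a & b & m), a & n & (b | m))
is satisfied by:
  {a: True, n: True, m: False, b: False}
  {a: True, m: False, b: False, n: False}
  {a: True, n: True, b: True, m: False}
  {a: True, b: True, m: False, n: False}
  {a: True, n: True, m: True, b: False}
  {a: True, m: True, b: False, n: False}
  {a: True, n: True, b: True, m: True}


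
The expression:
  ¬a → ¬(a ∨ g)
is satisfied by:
  {a: True, g: False}
  {g: False, a: False}
  {g: True, a: True}


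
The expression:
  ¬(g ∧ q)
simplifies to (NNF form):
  ¬g ∨ ¬q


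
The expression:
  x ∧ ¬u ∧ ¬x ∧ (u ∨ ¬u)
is never true.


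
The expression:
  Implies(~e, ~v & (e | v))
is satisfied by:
  {e: True}


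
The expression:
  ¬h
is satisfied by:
  {h: False}


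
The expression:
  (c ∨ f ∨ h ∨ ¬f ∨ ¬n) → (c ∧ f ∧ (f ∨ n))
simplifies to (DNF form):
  c ∧ f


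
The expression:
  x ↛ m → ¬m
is always true.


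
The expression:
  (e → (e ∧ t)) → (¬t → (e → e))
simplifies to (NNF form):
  True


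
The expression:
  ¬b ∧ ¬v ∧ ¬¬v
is never true.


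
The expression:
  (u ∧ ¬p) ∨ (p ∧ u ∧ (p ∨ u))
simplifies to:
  u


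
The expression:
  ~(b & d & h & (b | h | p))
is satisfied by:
  {h: False, d: False, b: False}
  {b: True, h: False, d: False}
  {d: True, h: False, b: False}
  {b: True, d: True, h: False}
  {h: True, b: False, d: False}
  {b: True, h: True, d: False}
  {d: True, h: True, b: False}


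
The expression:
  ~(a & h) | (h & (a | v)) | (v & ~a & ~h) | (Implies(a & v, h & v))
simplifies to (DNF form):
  True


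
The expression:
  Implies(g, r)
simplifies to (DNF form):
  r | ~g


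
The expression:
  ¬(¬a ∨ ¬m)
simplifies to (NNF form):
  a ∧ m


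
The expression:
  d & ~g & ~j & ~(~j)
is never true.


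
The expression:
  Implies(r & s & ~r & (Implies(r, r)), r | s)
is always true.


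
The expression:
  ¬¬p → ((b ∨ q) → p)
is always true.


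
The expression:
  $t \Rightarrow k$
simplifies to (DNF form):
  $k \vee \neg t$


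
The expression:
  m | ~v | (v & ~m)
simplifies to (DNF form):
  True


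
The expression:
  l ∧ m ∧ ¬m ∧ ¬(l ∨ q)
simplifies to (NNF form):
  False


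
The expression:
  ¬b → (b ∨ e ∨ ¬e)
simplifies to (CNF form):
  True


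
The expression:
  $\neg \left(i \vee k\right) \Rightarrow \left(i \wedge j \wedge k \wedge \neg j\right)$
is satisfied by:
  {i: True, k: True}
  {i: True, k: False}
  {k: True, i: False}


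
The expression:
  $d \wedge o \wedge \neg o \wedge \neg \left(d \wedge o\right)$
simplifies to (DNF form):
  $\text{False}$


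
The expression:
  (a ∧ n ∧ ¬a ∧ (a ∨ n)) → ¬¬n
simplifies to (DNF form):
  True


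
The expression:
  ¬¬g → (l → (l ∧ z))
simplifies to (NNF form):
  z ∨ ¬g ∨ ¬l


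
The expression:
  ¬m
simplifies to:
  ¬m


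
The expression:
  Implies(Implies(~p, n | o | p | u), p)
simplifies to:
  p | (~n & ~o & ~u)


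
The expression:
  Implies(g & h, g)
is always true.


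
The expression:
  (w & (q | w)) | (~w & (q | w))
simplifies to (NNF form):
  q | w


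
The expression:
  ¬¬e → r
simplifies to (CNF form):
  r ∨ ¬e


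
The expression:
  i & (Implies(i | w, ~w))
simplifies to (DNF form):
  i & ~w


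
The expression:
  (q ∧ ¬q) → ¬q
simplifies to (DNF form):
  True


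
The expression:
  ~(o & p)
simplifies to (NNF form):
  ~o | ~p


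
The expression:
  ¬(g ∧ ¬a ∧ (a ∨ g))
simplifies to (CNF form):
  a ∨ ¬g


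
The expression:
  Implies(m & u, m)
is always true.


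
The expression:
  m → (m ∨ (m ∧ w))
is always true.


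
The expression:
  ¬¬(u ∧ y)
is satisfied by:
  {u: True, y: True}


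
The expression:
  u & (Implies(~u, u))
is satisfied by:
  {u: True}


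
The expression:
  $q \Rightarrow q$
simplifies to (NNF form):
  $\text{True}$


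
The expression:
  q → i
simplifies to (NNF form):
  i ∨ ¬q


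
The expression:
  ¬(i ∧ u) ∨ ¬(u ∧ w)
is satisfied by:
  {w: False, u: False, i: False}
  {i: True, w: False, u: False}
  {u: True, w: False, i: False}
  {i: True, u: True, w: False}
  {w: True, i: False, u: False}
  {i: True, w: True, u: False}
  {u: True, w: True, i: False}


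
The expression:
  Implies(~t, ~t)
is always true.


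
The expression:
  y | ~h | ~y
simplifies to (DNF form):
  True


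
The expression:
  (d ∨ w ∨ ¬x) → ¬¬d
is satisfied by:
  {d: True, x: True, w: False}
  {d: True, x: False, w: False}
  {d: True, w: True, x: True}
  {d: True, w: True, x: False}
  {x: True, w: False, d: False}


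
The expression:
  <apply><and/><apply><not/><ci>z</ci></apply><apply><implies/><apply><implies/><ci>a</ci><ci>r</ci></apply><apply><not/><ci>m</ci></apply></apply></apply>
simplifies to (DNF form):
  <apply><or/><apply><and/><apply><not/><ci>m</ci></apply><apply><not/><ci>z</ci></apply></apply><apply><and/><ci>a</ci><apply><not/><ci>m</ci></apply><apply><not/><ci>z</ci></apply></apply><apply><and/><ci>a</ci><apply><not/><ci>r</ci></apply><apply><not/><ci>z</ci></apply></apply><apply><and/><apply><not/><ci>m</ci></apply><apply><not/><ci>r</ci></apply><apply><not/><ci>z</ci></apply></apply></apply>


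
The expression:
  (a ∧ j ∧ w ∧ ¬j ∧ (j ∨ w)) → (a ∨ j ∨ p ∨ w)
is always true.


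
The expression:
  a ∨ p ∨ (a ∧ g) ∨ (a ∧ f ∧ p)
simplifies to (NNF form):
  a ∨ p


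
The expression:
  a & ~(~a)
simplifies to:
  a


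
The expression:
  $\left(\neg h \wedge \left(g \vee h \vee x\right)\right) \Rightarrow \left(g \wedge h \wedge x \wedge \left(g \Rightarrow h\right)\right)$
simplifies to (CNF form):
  $\left(h \vee \neg g\right) \wedge \left(h \vee \neg x\right)$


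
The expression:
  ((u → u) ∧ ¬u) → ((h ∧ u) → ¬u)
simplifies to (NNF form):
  True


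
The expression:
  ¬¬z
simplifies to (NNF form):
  z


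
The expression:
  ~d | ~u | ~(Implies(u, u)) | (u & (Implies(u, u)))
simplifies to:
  True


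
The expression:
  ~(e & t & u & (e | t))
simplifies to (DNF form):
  ~e | ~t | ~u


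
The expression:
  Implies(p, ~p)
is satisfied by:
  {p: False}


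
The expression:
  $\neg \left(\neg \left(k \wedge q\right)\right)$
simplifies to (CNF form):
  $k \wedge q$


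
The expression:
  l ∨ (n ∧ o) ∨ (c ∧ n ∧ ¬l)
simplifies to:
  l ∨ (c ∧ n) ∨ (n ∧ o)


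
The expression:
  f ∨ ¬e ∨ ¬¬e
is always true.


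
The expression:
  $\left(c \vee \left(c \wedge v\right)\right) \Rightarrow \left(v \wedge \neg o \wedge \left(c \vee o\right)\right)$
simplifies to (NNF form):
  $\left(v \wedge \neg o\right) \vee \neg c$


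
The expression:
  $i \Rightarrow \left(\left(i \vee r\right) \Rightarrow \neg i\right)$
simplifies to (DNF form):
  $\neg i$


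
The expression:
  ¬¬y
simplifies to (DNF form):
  y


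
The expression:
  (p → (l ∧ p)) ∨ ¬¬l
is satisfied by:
  {l: True, p: False}
  {p: False, l: False}
  {p: True, l: True}


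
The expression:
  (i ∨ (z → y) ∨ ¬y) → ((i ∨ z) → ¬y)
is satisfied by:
  {i: False, y: False, z: False}
  {z: True, i: False, y: False}
  {i: True, z: False, y: False}
  {z: True, i: True, y: False}
  {y: True, z: False, i: False}


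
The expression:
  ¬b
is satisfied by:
  {b: False}


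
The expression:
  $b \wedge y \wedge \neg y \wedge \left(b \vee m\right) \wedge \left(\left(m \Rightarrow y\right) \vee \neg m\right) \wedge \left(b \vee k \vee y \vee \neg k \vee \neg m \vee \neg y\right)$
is never true.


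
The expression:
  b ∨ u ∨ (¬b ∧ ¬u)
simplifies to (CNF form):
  True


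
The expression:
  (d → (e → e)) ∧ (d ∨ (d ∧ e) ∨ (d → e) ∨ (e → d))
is always true.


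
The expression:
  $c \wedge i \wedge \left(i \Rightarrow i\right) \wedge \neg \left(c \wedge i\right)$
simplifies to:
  $\text{False}$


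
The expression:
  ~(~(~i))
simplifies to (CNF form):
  ~i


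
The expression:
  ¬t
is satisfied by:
  {t: False}


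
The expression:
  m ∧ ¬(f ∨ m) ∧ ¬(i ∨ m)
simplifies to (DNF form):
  False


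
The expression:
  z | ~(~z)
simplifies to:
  z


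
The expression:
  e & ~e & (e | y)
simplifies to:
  False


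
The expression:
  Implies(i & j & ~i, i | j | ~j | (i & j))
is always true.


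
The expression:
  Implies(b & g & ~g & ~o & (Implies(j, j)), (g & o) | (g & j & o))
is always true.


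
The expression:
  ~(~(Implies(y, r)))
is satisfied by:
  {r: True, y: False}
  {y: False, r: False}
  {y: True, r: True}


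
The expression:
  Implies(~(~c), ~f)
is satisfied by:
  {c: False, f: False}
  {f: True, c: False}
  {c: True, f: False}


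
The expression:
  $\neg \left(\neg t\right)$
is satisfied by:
  {t: True}


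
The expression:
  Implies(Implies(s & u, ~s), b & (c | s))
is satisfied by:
  {b: True, u: True, c: True, s: True}
  {b: True, u: True, s: True, c: False}
  {b: True, c: True, s: True, u: False}
  {b: True, s: True, c: False, u: False}
  {b: True, u: True, c: True, s: False}
  {b: True, c: True, s: False, u: False}
  {c: True, u: True, s: True, b: False}
  {u: True, s: True, c: False, b: False}


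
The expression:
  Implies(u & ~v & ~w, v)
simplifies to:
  v | w | ~u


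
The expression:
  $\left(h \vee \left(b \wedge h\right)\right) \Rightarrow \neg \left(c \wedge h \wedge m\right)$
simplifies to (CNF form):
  $\neg c \vee \neg h \vee \neg m$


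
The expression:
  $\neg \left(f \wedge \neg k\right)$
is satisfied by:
  {k: True, f: False}
  {f: False, k: False}
  {f: True, k: True}


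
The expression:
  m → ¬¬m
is always true.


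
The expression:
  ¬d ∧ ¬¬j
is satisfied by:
  {j: True, d: False}


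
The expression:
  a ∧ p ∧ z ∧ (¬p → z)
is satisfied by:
  {a: True, z: True, p: True}


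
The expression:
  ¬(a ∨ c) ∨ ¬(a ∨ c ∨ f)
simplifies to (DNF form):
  ¬a ∧ ¬c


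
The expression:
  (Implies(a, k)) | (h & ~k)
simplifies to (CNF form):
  h | k | ~a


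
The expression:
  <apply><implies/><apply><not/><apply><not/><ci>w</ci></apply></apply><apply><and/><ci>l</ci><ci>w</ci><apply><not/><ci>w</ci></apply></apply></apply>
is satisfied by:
  {w: False}


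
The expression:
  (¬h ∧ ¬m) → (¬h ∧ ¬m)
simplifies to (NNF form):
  True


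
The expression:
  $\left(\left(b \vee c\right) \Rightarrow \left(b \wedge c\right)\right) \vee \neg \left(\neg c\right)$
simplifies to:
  $c \vee \neg b$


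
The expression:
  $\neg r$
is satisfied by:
  {r: False}


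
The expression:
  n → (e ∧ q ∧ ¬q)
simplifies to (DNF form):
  ¬n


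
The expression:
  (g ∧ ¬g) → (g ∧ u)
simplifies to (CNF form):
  True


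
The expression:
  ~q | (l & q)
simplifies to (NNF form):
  l | ~q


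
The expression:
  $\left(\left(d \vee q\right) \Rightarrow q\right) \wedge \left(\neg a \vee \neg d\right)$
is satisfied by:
  {q: True, d: False, a: False}
  {q: False, d: False, a: False}
  {a: True, q: True, d: False}
  {a: True, q: False, d: False}
  {d: True, q: True, a: False}


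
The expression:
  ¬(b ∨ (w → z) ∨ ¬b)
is never true.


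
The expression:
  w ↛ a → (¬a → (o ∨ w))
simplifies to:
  True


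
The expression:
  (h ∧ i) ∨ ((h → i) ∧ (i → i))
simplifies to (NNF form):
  i ∨ ¬h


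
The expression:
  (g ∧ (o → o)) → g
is always true.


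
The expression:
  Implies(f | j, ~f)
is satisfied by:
  {f: False}


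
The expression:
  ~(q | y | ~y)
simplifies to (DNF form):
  False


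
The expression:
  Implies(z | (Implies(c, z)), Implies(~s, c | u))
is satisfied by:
  {u: True, c: True, s: True}
  {u: True, c: True, s: False}
  {u: True, s: True, c: False}
  {u: True, s: False, c: False}
  {c: True, s: True, u: False}
  {c: True, s: False, u: False}
  {s: True, c: False, u: False}


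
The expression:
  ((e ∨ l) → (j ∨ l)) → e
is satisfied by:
  {e: True}


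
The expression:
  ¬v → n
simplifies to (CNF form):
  n ∨ v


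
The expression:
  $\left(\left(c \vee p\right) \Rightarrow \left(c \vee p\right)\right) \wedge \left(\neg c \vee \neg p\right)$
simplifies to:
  $\neg c \vee \neg p$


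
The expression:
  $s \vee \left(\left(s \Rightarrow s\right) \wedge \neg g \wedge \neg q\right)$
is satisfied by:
  {s: True, q: False, g: False}
  {s: True, g: True, q: False}
  {s: True, q: True, g: False}
  {s: True, g: True, q: True}
  {g: False, q: False, s: False}


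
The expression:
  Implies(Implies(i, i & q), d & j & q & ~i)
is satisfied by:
  {i: True, d: True, j: True, q: False}
  {i: True, d: True, j: False, q: False}
  {i: True, j: True, q: False, d: False}
  {i: True, j: False, q: False, d: False}
  {d: True, q: True, j: True, i: False}


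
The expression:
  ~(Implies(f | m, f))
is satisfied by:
  {m: True, f: False}


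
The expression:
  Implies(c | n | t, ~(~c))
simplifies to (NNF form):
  c | (~n & ~t)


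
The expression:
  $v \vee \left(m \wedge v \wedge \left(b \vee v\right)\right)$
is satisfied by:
  {v: True}


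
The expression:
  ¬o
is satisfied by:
  {o: False}


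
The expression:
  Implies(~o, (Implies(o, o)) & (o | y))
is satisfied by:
  {y: True, o: True}
  {y: True, o: False}
  {o: True, y: False}


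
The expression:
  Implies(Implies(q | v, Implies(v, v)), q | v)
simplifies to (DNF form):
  q | v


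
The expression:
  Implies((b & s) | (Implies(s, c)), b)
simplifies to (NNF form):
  b | (s & ~c)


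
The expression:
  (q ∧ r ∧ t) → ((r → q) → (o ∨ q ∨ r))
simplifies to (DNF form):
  True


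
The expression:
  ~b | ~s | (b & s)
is always true.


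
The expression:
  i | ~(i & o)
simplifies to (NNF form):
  True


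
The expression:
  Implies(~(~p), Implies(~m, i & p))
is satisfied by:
  {i: True, m: True, p: False}
  {i: True, p: False, m: False}
  {m: True, p: False, i: False}
  {m: False, p: False, i: False}
  {i: True, m: True, p: True}
  {i: True, p: True, m: False}
  {m: True, p: True, i: False}


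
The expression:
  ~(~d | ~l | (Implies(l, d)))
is never true.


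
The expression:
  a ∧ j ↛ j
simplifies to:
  False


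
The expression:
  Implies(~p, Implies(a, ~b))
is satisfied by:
  {p: True, a: False, b: False}
  {p: False, a: False, b: False}
  {b: True, p: True, a: False}
  {b: True, p: False, a: False}
  {a: True, p: True, b: False}
  {a: True, p: False, b: False}
  {a: True, b: True, p: True}


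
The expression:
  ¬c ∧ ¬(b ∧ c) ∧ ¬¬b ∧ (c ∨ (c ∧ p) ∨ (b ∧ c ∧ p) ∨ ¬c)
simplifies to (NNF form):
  b ∧ ¬c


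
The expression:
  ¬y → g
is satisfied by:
  {y: True, g: True}
  {y: True, g: False}
  {g: True, y: False}


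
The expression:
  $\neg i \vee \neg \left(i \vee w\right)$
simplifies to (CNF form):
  $\neg i$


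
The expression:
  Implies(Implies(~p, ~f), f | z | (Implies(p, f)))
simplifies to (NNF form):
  f | z | ~p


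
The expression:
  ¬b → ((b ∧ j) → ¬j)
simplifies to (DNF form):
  True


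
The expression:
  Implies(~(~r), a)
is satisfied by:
  {a: True, r: False}
  {r: False, a: False}
  {r: True, a: True}


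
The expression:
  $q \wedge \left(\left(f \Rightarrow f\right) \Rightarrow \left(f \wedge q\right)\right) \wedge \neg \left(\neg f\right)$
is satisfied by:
  {f: True, q: True}


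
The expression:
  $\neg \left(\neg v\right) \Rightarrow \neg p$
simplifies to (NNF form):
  $\neg p \vee \neg v$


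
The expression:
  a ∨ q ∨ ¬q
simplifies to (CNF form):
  True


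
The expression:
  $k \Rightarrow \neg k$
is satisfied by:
  {k: False}


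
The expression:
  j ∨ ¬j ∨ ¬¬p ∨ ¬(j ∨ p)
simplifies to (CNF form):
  True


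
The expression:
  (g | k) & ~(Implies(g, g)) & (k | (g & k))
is never true.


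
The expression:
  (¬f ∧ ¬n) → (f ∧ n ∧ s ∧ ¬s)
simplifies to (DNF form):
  f ∨ n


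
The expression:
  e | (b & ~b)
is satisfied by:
  {e: True}


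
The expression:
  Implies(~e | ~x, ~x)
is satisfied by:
  {e: True, x: False}
  {x: False, e: False}
  {x: True, e: True}


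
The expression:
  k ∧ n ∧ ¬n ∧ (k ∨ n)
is never true.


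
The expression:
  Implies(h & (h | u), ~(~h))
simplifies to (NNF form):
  True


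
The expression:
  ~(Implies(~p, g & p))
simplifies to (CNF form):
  ~p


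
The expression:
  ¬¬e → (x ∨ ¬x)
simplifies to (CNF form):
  True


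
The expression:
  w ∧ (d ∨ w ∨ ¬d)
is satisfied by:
  {w: True}


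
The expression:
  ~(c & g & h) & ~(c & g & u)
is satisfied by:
  {u: False, h: False, c: False, g: False}
  {h: True, g: False, u: False, c: False}
  {u: True, g: False, h: False, c: False}
  {h: True, u: True, g: False, c: False}
  {g: True, u: False, h: False, c: False}
  {g: True, h: True, u: False, c: False}
  {g: True, u: True, h: False, c: False}
  {g: True, h: True, u: True, c: False}
  {c: True, g: False, u: False, h: False}
  {c: True, h: True, g: False, u: False}
  {c: True, u: True, g: False, h: False}
  {c: True, h: True, u: True, g: False}
  {c: True, g: True, u: False, h: False}


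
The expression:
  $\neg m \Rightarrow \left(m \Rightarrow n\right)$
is always true.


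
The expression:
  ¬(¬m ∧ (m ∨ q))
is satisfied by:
  {m: True, q: False}
  {q: False, m: False}
  {q: True, m: True}


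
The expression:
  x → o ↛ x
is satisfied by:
  {x: False}


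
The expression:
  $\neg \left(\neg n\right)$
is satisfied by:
  {n: True}


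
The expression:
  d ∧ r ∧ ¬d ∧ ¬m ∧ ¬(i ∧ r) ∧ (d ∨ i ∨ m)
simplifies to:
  False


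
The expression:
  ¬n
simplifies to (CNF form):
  ¬n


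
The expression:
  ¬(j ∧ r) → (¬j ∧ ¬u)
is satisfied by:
  {r: True, u: False, j: False}
  {r: False, u: False, j: False}
  {j: True, r: True, u: False}
  {j: True, u: True, r: True}


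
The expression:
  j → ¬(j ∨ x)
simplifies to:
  ¬j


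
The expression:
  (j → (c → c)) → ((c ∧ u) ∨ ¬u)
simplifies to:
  c ∨ ¬u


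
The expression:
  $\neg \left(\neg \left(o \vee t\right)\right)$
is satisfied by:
  {t: True, o: True}
  {t: True, o: False}
  {o: True, t: False}


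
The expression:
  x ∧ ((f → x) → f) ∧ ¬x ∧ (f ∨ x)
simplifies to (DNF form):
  False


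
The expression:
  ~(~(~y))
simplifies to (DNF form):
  ~y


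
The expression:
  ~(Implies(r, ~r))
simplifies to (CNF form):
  r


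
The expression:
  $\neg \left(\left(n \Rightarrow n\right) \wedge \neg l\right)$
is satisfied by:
  {l: True}


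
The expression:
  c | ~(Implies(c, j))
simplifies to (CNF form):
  c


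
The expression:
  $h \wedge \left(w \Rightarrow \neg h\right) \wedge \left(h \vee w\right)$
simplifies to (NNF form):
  $h \wedge \neg w$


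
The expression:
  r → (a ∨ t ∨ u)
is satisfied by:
  {a: True, t: True, u: True, r: False}
  {a: True, t: True, u: False, r: False}
  {a: True, u: True, t: False, r: False}
  {a: True, u: False, t: False, r: False}
  {t: True, u: True, a: False, r: False}
  {t: True, u: False, a: False, r: False}
  {u: True, a: False, t: False, r: False}
  {u: False, a: False, t: False, r: False}
  {r: True, a: True, t: True, u: True}
  {r: True, a: True, t: True, u: False}
  {r: True, a: True, u: True, t: False}
  {r: True, a: True, u: False, t: False}
  {r: True, t: True, u: True, a: False}
  {r: True, t: True, u: False, a: False}
  {r: True, u: True, t: False, a: False}


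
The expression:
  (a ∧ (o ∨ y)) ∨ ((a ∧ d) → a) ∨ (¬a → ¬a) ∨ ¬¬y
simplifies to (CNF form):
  True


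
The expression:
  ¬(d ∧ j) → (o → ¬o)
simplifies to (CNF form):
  (d ∨ ¬o) ∧ (j ∨ ¬o)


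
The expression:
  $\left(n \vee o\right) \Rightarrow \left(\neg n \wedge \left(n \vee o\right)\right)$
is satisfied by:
  {n: False}


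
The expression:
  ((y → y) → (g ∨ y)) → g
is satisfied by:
  {g: True, y: False}
  {y: False, g: False}
  {y: True, g: True}


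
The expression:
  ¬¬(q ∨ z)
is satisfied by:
  {q: True, z: True}
  {q: True, z: False}
  {z: True, q: False}


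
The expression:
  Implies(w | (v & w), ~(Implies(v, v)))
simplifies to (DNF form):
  ~w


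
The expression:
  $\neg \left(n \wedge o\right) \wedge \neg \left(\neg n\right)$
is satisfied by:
  {n: True, o: False}


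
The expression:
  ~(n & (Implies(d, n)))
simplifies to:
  ~n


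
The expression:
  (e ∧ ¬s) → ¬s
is always true.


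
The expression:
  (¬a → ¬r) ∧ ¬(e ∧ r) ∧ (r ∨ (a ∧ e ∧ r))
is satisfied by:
  {r: True, a: True, e: False}


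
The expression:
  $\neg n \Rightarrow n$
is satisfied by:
  {n: True}


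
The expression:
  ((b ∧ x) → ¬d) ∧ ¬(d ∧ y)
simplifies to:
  (¬b ∧ ¬y) ∨ (¬x ∧ ¬y) ∨ ¬d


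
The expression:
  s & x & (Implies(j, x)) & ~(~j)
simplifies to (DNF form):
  j & s & x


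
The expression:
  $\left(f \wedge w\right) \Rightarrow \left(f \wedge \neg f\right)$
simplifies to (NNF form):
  $\neg f \vee \neg w$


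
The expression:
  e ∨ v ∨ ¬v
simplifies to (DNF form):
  True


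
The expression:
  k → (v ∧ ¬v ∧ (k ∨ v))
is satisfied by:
  {k: False}


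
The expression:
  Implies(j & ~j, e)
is always true.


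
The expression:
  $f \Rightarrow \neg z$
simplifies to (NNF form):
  $\neg f \vee \neg z$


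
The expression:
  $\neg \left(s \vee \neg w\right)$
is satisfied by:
  {w: True, s: False}
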